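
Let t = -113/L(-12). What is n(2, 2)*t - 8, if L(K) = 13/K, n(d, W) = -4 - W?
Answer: -8240/13 ≈ -633.85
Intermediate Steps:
t = 1356/13 (t = -113/(13/(-12)) = -113/(13*(-1/12)) = -113/(-13/12) = -113*(-12/13) = 1356/13 ≈ 104.31)
n(2, 2)*t - 8 = (-4 - 1*2)*(1356/13) - 8 = (-4 - 2)*(1356/13) - 8 = -6*1356/13 - 8 = -8136/13 - 8 = -8240/13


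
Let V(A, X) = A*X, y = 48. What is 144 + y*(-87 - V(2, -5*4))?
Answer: -2112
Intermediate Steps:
144 + y*(-87 - V(2, -5*4)) = 144 + 48*(-87 - 2*(-5*4)) = 144 + 48*(-87 - 2*(-20)) = 144 + 48*(-87 - 1*(-40)) = 144 + 48*(-87 + 40) = 144 + 48*(-47) = 144 - 2256 = -2112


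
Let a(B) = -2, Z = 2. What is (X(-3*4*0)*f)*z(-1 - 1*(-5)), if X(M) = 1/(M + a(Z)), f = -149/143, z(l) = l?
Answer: 298/143 ≈ 2.0839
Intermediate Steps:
f = -149/143 (f = -149*1/143 = -149/143 ≈ -1.0420)
X(M) = 1/(-2 + M) (X(M) = 1/(M - 2) = 1/(-2 + M))
(X(-3*4*0)*f)*z(-1 - 1*(-5)) = (-149/143/(-2 - 3*4*0))*(-1 - 1*(-5)) = (-149/143/(-2 - 12*0))*(-1 + 5) = (-149/143/(-2 + 0))*4 = (-149/143/(-2))*4 = -1/2*(-149/143)*4 = (149/286)*4 = 298/143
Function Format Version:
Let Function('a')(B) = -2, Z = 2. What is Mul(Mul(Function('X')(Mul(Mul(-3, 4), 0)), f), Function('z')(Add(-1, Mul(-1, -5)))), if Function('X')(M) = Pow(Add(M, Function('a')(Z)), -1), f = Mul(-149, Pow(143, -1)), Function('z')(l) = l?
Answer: Rational(298, 143) ≈ 2.0839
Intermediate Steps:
f = Rational(-149, 143) (f = Mul(-149, Rational(1, 143)) = Rational(-149, 143) ≈ -1.0420)
Function('X')(M) = Pow(Add(-2, M), -1) (Function('X')(M) = Pow(Add(M, -2), -1) = Pow(Add(-2, M), -1))
Mul(Mul(Function('X')(Mul(Mul(-3, 4), 0)), f), Function('z')(Add(-1, Mul(-1, -5)))) = Mul(Mul(Pow(Add(-2, Mul(Mul(-3, 4), 0)), -1), Rational(-149, 143)), Add(-1, Mul(-1, -5))) = Mul(Mul(Pow(Add(-2, Mul(-12, 0)), -1), Rational(-149, 143)), Add(-1, 5)) = Mul(Mul(Pow(Add(-2, 0), -1), Rational(-149, 143)), 4) = Mul(Mul(Pow(-2, -1), Rational(-149, 143)), 4) = Mul(Mul(Rational(-1, 2), Rational(-149, 143)), 4) = Mul(Rational(149, 286), 4) = Rational(298, 143)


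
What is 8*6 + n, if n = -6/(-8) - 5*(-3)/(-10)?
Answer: 189/4 ≈ 47.250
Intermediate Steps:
n = -¾ (n = -6*(-⅛) + 15*(-⅒) = ¾ - 3/2 = -¾ ≈ -0.75000)
8*6 + n = 8*6 - ¾ = 48 - ¾ = 189/4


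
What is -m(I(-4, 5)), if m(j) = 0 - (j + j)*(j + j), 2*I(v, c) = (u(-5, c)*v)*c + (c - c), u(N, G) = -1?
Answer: 400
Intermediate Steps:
I(v, c) = -c*v/2 (I(v, c) = ((-v)*c + (c - c))/2 = (-c*v + 0)/2 = (-c*v)/2 = -c*v/2)
m(j) = -4*j² (m(j) = 0 - 2*j*2*j = 0 - 4*j² = -4*j²)
-m(I(-4, 5)) = -(-4)*(-½*5*(-4))² = -(-4)*10² = -(-4)*100 = -1*(-400) = 400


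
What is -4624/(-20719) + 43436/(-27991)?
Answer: -770520100/579945529 ≈ -1.3286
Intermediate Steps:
-4624/(-20719) + 43436/(-27991) = -4624*(-1/20719) + 43436*(-1/27991) = 4624/20719 - 43436/27991 = -770520100/579945529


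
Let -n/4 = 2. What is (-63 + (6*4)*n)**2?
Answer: 65025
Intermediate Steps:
n = -8 (n = -4*2 = -8)
(-63 + (6*4)*n)**2 = (-63 + (6*4)*(-8))**2 = (-63 + 24*(-8))**2 = (-63 - 192)**2 = (-255)**2 = 65025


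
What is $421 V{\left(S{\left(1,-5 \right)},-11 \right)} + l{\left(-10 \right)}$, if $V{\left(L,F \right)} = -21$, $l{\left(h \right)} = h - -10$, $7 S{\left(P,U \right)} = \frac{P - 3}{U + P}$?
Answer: $-8841$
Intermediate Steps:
$S{\left(P,U \right)} = \frac{-3 + P}{7 \left(P + U\right)}$ ($S{\left(P,U \right)} = \frac{\left(P - 3\right) \frac{1}{U + P}}{7} = \frac{\left(-3 + P\right) \frac{1}{P + U}}{7} = \frac{\frac{1}{P + U} \left(-3 + P\right)}{7} = \frac{-3 + P}{7 \left(P + U\right)}$)
$l{\left(h \right)} = 10 + h$ ($l{\left(h \right)} = h + 10 = 10 + h$)
$421 V{\left(S{\left(1,-5 \right)},-11 \right)} + l{\left(-10 \right)} = 421 \left(-21\right) + \left(10 - 10\right) = -8841 + 0 = -8841$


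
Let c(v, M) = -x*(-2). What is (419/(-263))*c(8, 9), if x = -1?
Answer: 838/263 ≈ 3.1863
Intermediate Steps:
c(v, M) = -2 (c(v, M) = -(-1)*(-2) = -1*2 = -2)
(419/(-263))*c(8, 9) = (419/(-263))*(-2) = (419*(-1/263))*(-2) = -419/263*(-2) = 838/263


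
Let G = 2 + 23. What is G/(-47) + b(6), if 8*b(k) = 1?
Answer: -153/376 ≈ -0.40691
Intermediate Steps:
b(k) = ⅛ (b(k) = (⅛)*1 = ⅛)
G = 25
G/(-47) + b(6) = 25/(-47) + ⅛ = -1/47*25 + ⅛ = -25/47 + ⅛ = -153/376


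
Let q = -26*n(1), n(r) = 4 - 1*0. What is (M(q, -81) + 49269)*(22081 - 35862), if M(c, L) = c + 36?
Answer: -678038981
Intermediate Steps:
n(r) = 4 (n(r) = 4 + 0 = 4)
q = -104 (q = -26*4 = -104)
M(c, L) = 36 + c
(M(q, -81) + 49269)*(22081 - 35862) = ((36 - 104) + 49269)*(22081 - 35862) = (-68 + 49269)*(-13781) = 49201*(-13781) = -678038981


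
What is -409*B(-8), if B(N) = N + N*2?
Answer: 9816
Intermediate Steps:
B(N) = 3*N (B(N) = N + 2*N = 3*N)
-409*B(-8) = -1227*(-8) = -409*(-24) = 9816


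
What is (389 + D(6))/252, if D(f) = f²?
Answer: 425/252 ≈ 1.6865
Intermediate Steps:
(389 + D(6))/252 = (389 + 6²)/252 = (389 + 36)*(1/252) = 425*(1/252) = 425/252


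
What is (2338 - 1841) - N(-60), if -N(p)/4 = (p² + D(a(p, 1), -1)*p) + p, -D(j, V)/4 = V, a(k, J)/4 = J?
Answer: 13697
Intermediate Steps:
a(k, J) = 4*J
D(j, V) = -4*V
N(p) = -20*p - 4*p² (N(p) = -4*((p² + (-4*(-1))*p) + p) = -4*((p² + 4*p) + p) = -4*(p² + 5*p) = -20*p - 4*p²)
(2338 - 1841) - N(-60) = (2338 - 1841) - (-4)*(-60)*(5 - 60) = 497 - (-4)*(-60)*(-55) = 497 - 1*(-13200) = 497 + 13200 = 13697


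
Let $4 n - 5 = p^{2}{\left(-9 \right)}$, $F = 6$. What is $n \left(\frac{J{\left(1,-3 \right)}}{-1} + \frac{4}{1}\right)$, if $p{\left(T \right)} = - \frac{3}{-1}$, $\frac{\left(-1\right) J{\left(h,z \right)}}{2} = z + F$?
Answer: $35$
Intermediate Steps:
$J{\left(h,z \right)} = -12 - 2 z$ ($J{\left(h,z \right)} = - 2 \left(z + 6\right) = - 2 \left(6 + z\right) = -12 - 2 z$)
$p{\left(T \right)} = 3$ ($p{\left(T \right)} = \left(-3\right) \left(-1\right) = 3$)
$n = \frac{7}{2}$ ($n = \frac{5}{4} + \frac{3^{2}}{4} = \frac{5}{4} + \frac{1}{4} \cdot 9 = \frac{5}{4} + \frac{9}{4} = \frac{7}{2} \approx 3.5$)
$n \left(\frac{J{\left(1,-3 \right)}}{-1} + \frac{4}{1}\right) = \frac{7 \left(\frac{-12 - -6}{-1} + \frac{4}{1}\right)}{2} = \frac{7 \left(\left(-12 + 6\right) \left(-1\right) + 4 \cdot 1\right)}{2} = \frac{7 \left(\left(-6\right) \left(-1\right) + 4\right)}{2} = \frac{7 \left(6 + 4\right)}{2} = \frac{7}{2} \cdot 10 = 35$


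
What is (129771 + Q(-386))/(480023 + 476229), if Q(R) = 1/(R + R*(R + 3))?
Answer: 1739544863/12818297264 ≈ 0.13571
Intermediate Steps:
Q(R) = 1/(R + R*(3 + R))
(129771 + Q(-386))/(480023 + 476229) = (129771 + 1/((-386)*(4 - 386)))/(480023 + 476229) = (129771 - 1/386/(-382))/956252 = (129771 - 1/386*(-1/382))*(1/956252) = (129771 + 1/147452)*(1/956252) = (19134993493/147452)*(1/956252) = 1739544863/12818297264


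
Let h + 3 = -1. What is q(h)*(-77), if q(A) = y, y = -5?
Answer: 385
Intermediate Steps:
h = -4 (h = -3 - 1 = -4)
q(A) = -5
q(h)*(-77) = -5*(-77) = 385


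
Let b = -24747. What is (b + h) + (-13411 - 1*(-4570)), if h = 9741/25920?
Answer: -290197073/8640 ≈ -33588.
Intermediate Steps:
h = 3247/8640 (h = 9741*(1/25920) = 3247/8640 ≈ 0.37581)
(b + h) + (-13411 - 1*(-4570)) = (-24747 + 3247/8640) + (-13411 - 1*(-4570)) = -213810833/8640 + (-13411 + 4570) = -213810833/8640 - 8841 = -290197073/8640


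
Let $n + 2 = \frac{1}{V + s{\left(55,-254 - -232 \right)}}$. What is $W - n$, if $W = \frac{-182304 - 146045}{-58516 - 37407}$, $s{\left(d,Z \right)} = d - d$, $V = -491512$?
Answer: $\frac{255682180763}{47147305576} \approx 5.423$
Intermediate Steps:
$s{\left(d,Z \right)} = 0$
$n = - \frac{983025}{491512}$ ($n = -2 + \frac{1}{-491512 + 0} = -2 + \frac{1}{-491512} = -2 - \frac{1}{491512} = - \frac{983025}{491512} \approx -2.0$)
$W = \frac{328349}{95923}$ ($W = - \frac{328349}{-95923} = \left(-328349\right) \left(- \frac{1}{95923}\right) = \frac{328349}{95923} \approx 3.423$)
$W - n = \frac{328349}{95923} - - \frac{983025}{491512} = \frac{328349}{95923} + \frac{983025}{491512} = \frac{255682180763}{47147305576}$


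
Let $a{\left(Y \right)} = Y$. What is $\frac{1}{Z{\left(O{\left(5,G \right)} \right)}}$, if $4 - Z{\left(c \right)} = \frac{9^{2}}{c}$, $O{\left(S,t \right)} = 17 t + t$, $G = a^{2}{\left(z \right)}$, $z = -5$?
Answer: $\frac{50}{191} \approx 0.26178$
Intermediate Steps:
$G = 25$ ($G = \left(-5\right)^{2} = 25$)
$O{\left(S,t \right)} = 18 t$
$Z{\left(c \right)} = 4 - \frac{81}{c}$ ($Z{\left(c \right)} = 4 - \frac{9^{2}}{c} = 4 - \frac{81}{c}$)
$\frac{1}{Z{\left(O{\left(5,G \right)} \right)}} = \frac{1}{4 - \frac{81}{18 \cdot 25}} = \frac{1}{4 - \frac{81}{450}} = \frac{1}{4 - \frac{9}{50}} = \frac{1}{\frac{191}{50}} = \frac{50}{191}$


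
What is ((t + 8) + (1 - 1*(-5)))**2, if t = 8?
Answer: 484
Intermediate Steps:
((t + 8) + (1 - 1*(-5)))**2 = ((8 + 8) + (1 - 1*(-5)))**2 = (16 + (1 + 5))**2 = (16 + 6)**2 = 22**2 = 484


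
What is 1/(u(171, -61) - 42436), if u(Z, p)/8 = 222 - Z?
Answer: -1/42028 ≈ -2.3794e-5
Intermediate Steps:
u(Z, p) = 1776 - 8*Z (u(Z, p) = 8*(222 - Z) = 1776 - 8*Z)
1/(u(171, -61) - 42436) = 1/((1776 - 8*171) - 42436) = 1/((1776 - 1368) - 42436) = 1/(408 - 42436) = 1/(-42028) = -1/42028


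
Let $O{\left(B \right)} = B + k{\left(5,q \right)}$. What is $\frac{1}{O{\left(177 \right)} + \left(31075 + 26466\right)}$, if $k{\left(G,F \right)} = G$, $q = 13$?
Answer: $\frac{1}{57723} \approx 1.7324 \cdot 10^{-5}$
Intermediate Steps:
$O{\left(B \right)} = 5 + B$ ($O{\left(B \right)} = B + 5 = 5 + B$)
$\frac{1}{O{\left(177 \right)} + \left(31075 + 26466\right)} = \frac{1}{\left(5 + 177\right) + \left(31075 + 26466\right)} = \frac{1}{182 + 57541} = \frac{1}{57723}$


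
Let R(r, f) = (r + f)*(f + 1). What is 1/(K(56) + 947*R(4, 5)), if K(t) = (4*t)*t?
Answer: 1/63682 ≈ 1.5703e-5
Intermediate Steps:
R(r, f) = (1 + f)*(f + r) (R(r, f) = (f + r)*(1 + f) = (1 + f)*(f + r))
K(t) = 4*t²
1/(K(56) + 947*R(4, 5)) = 1/(4*56² + 947*(5 + 4 + 5² + 5*4)) = 1/(4*3136 + 947*(5 + 4 + 25 + 20)) = 1/(12544 + 947*54) = 1/(12544 + 51138) = 1/63682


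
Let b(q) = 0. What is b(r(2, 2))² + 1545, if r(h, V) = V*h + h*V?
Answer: 1545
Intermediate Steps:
r(h, V) = 2*V*h (r(h, V) = V*h + V*h = 2*V*h)
b(r(2, 2))² + 1545 = 0² + 1545 = 0 + 1545 = 1545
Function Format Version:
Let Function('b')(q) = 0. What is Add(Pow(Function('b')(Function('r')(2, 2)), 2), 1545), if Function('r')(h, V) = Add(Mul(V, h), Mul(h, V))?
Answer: 1545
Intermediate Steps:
Function('r')(h, V) = Mul(2, V, h) (Function('r')(h, V) = Add(Mul(V, h), Mul(V, h)) = Mul(2, V, h))
Add(Pow(Function('b')(Function('r')(2, 2)), 2), 1545) = Add(Pow(0, 2), 1545) = Add(0, 1545) = 1545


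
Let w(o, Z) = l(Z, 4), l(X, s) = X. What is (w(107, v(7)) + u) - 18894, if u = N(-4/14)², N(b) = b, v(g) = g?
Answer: -925459/49 ≈ -18887.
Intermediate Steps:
w(o, Z) = Z
u = 4/49 (u = (-4/14)² = (-4*1/14)² = (-2/7)² = 4/49 ≈ 0.081633)
(w(107, v(7)) + u) - 18894 = (7 + 4/49) - 18894 = 347/49 - 18894 = -925459/49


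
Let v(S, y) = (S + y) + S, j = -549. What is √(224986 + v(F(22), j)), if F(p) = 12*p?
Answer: √224965 ≈ 474.30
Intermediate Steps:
v(S, y) = y + 2*S
√(224986 + v(F(22), j)) = √(224986 + (-549 + 2*(12*22))) = √(224986 + (-549 + 2*264)) = √(224986 + (-549 + 528)) = √(224986 - 21) = √224965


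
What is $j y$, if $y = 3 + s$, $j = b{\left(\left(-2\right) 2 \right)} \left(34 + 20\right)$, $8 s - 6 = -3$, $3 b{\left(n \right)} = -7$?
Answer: $- \frac{1701}{4} \approx -425.25$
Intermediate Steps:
$b{\left(n \right)} = - \frac{7}{3}$ ($b{\left(n \right)} = \frac{1}{3} \left(-7\right) = - \frac{7}{3}$)
$s = \frac{3}{8}$ ($s = \frac{3}{4} + \frac{1}{8} \left(-3\right) = \frac{3}{4} - \frac{3}{8} = \frac{3}{8} \approx 0.375$)
$j = -126$ ($j = - \frac{7 \left(34 + 20\right)}{3} = \left(- \frac{7}{3}\right) 54 = -126$)
$y = \frac{27}{8}$ ($y = 3 + \frac{3}{8} = \frac{27}{8} \approx 3.375$)
$j y = \left(-126\right) \frac{27}{8} = - \frac{1701}{4}$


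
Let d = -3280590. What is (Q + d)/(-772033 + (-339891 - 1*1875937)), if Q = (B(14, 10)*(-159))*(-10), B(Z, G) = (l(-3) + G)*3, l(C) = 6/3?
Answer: 3223350/2987861 ≈ 1.0788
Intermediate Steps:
l(C) = 2 (l(C) = 6*(⅓) = 2)
B(Z, G) = 6 + 3*G (B(Z, G) = (2 + G)*3 = 6 + 3*G)
Q = 57240 (Q = ((6 + 3*10)*(-159))*(-10) = ((6 + 30)*(-159))*(-10) = (36*(-159))*(-10) = -5724*(-10) = 57240)
(Q + d)/(-772033 + (-339891 - 1*1875937)) = (57240 - 3280590)/(-772033 + (-339891 - 1*1875937)) = -3223350/(-772033 + (-339891 - 1875937)) = -3223350/(-772033 - 2215828) = -3223350/(-2987861) = -3223350*(-1/2987861) = 3223350/2987861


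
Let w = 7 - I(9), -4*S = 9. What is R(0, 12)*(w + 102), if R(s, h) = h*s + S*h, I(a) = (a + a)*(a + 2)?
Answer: 2403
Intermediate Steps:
S = -9/4 (S = -1/4*9 = -9/4 ≈ -2.2500)
I(a) = 2*a*(2 + a) (I(a) = (2*a)*(2 + a) = 2*a*(2 + a))
R(s, h) = -9*h/4 + h*s (R(s, h) = h*s - 9*h/4 = -9*h/4 + h*s)
w = -191 (w = 7 - 2*9*(2 + 9) = 7 - 2*9*11 = 7 - 1*198 = 7 - 198 = -191)
R(0, 12)*(w + 102) = ((1/4)*12*(-9 + 4*0))*(-191 + 102) = ((1/4)*12*(-9 + 0))*(-89) = ((1/4)*12*(-9))*(-89) = -27*(-89) = 2403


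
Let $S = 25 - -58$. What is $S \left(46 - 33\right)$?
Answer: $1079$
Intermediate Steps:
$S = 83$ ($S = 25 + 58 = 83$)
$S \left(46 - 33\right) = 83 \left(46 - 33\right) = 83 \cdot 13 = 1079$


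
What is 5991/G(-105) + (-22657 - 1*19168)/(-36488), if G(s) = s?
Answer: -71402661/1277080 ≈ -55.911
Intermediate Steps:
5991/G(-105) + (-22657 - 1*19168)/(-36488) = 5991/(-105) + (-22657 - 1*19168)/(-36488) = 5991*(-1/105) + (-22657 - 19168)*(-1/36488) = -1997/35 - 41825*(-1/36488) = -1997/35 + 41825/36488 = -71402661/1277080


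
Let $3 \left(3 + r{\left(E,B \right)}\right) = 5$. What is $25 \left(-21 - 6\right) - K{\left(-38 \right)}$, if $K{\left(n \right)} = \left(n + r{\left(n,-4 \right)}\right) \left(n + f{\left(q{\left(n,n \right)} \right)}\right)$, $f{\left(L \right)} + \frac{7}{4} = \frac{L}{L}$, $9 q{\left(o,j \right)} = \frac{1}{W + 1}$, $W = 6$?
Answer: $- \frac{13195}{6} \approx -2199.2$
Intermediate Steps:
$r{\left(E,B \right)} = - \frac{4}{3}$ ($r{\left(E,B \right)} = -3 + \frac{1}{3} \cdot 5 = -3 + \frac{5}{3} = - \frac{4}{3}$)
$q{\left(o,j \right)} = \frac{1}{63}$ ($q{\left(o,j \right)} = \frac{1}{9 \left(6 + 1\right)} = \frac{1}{9 \cdot 7} = \frac{1}{9} \cdot \frac{1}{7} = \frac{1}{63}$)
$f{\left(L \right)} = - \frac{3}{4}$ ($f{\left(L \right)} = - \frac{7}{4} + \frac{L}{L} = - \frac{7}{4} + 1 = - \frac{3}{4}$)
$K{\left(n \right)} = \left(- \frac{4}{3} + n\right) \left(- \frac{3}{4} + n\right)$ ($K{\left(n \right)} = \left(n - \frac{4}{3}\right) \left(n - \frac{3}{4}\right) = \left(- \frac{4}{3} + n\right) \left(- \frac{3}{4} + n\right)$)
$25 \left(-21 - 6\right) - K{\left(-38 \right)} = 25 \left(-21 - 6\right) - \left(1 + \left(-38\right)^{2} - - \frac{475}{6}\right) = 25 \left(-27\right) - \left(1 + 1444 + \frac{475}{6}\right) = -675 - \frac{9145}{6} = - \frac{13195}{6}$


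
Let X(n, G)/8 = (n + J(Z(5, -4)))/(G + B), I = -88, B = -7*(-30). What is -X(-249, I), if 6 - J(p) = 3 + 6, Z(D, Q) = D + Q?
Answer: 1008/61 ≈ 16.525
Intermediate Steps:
J(p) = -3 (J(p) = 6 - (3 + 6) = 6 - 1*9 = 6 - 9 = -3)
B = 210
X(n, G) = 8*(-3 + n)/(210 + G) (X(n, G) = 8*((n - 3)/(G + 210)) = 8*((-3 + n)/(210 + G)) = 8*(-3 + n)/(210 + G))
-X(-249, I) = -8*(-3 - 249)/(210 - 88) = -8*(-252)/122 = -1*(-1008/61) = 1008/61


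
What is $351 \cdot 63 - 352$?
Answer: $21761$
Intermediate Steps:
$351 \cdot 63 - 352 = 22113 - 352 = 21761$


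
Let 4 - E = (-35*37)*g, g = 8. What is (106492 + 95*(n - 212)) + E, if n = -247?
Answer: 73251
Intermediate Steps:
E = 10364 (E = 4 - (-35*37)*8 = 4 - (-1295)*8 = 4 - 1*(-10360) = 4 + 10360 = 10364)
(106492 + 95*(n - 212)) + E = (106492 + 95*(-247 - 212)) + 10364 = (106492 + 95*(-459)) + 10364 = (106492 - 43605) + 10364 = 62887 + 10364 = 73251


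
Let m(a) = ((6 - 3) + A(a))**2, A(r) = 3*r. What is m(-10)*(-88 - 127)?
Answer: -156735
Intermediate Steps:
m(a) = (3 + 3*a)**2 (m(a) = ((6 - 3) + 3*a)**2 = (3 + 3*a)**2)
m(-10)*(-88 - 127) = (9*(1 - 10)**2)*(-88 - 127) = (9*(-9)**2)*(-215) = (9*81)*(-215) = 729*(-215) = -156735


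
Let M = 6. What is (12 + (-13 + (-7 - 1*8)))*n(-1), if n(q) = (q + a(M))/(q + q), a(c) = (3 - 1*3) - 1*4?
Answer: -40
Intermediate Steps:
a(c) = -4 (a(c) = (3 - 3) - 4 = 0 - 4 = -4)
n(q) = (-4 + q)/(2*q) (n(q) = (q - 4)/(q + q) = (-4 + q)/((2*q)) = (-4 + q)*(1/(2*q)) = (-4 + q)/(2*q))
(12 + (-13 + (-7 - 1*8)))*n(-1) = (12 + (-13 + (-7 - 1*8)))*((½)*(-4 - 1)/(-1)) = (12 + (-13 + (-7 - 8)))*((½)*(-1)*(-5)) = (12 + (-13 - 15))*(5/2) = (12 - 28)*(5/2) = -16*5/2 = -40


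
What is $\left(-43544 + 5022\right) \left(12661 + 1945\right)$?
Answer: $-562652332$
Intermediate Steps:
$\left(-43544 + 5022\right) \left(12661 + 1945\right) = \left(-38522\right) 14606 = -562652332$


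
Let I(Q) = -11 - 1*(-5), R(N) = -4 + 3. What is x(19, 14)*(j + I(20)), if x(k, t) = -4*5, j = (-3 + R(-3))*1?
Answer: 200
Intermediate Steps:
R(N) = -1
j = -4 (j = (-3 - 1)*1 = -4*1 = -4)
I(Q) = -6 (I(Q) = -11 + 5 = -6)
x(k, t) = -20
x(19, 14)*(j + I(20)) = -20*(-4 - 6) = -20*(-10) = 200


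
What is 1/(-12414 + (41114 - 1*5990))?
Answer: 1/22710 ≈ 4.4033e-5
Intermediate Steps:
1/(-12414 + (41114 - 1*5990)) = 1/(-12414 + (41114 - 5990)) = 1/(-12414 + 35124) = 1/22710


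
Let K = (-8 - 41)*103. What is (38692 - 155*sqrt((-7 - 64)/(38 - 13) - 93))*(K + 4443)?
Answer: -23369968 + 37448*I*sqrt(599) ≈ -2.337e+7 + 9.1652e+5*I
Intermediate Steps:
K = -5047 (K = -49*103 = -5047)
(38692 - 155*sqrt((-7 - 64)/(38 - 13) - 93))*(K + 4443) = (38692 - 155*sqrt((-7 - 64)/(38 - 13) - 93))*(-5047 + 4443) = (38692 - 155*sqrt(-71/25 - 93))*(-604) = (38692 - 62*I*sqrt(599))*(-604) = -23369968 + 37448*I*sqrt(599)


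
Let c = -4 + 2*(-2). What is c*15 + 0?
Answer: -120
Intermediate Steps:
c = -8 (c = -4 - 4 = -8)
c*15 + 0 = -8*15 + 0 = -120 + 0 = -120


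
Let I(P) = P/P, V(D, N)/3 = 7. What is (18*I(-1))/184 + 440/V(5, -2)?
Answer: 40669/1932 ≈ 21.050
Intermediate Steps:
V(D, N) = 21 (V(D, N) = 3*7 = 21)
I(P) = 1
(18*I(-1))/184 + 440/V(5, -2) = (18*1)/184 + 440/21 = 18*(1/184) + 440*(1/21) = 9/92 + 440/21 = 40669/1932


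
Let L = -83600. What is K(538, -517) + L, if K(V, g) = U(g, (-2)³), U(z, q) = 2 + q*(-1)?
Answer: -83590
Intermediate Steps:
U(z, q) = 2 - q
K(V, g) = 10 (K(V, g) = 2 - 1*(-2)³ = 2 - 1*(-8) = 2 + 8 = 10)
K(538, -517) + L = 10 - 83600 = -83590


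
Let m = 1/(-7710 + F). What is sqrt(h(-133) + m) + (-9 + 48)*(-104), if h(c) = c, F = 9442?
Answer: -4056 + 3*I*sqrt(11082635)/866 ≈ -4056.0 + 11.533*I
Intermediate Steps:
m = 1/1732 (m = 1/(-7710 + 9442) = 1/1732 ≈ 0.00057737)
sqrt(h(-133) + m) + (-9 + 48)*(-104) = sqrt(-133 + 1/1732) + (-9 + 48)*(-104) = sqrt(-230355/1732) + 39*(-104) = 3*I*sqrt(11082635)/866 - 4056 = -4056 + 3*I*sqrt(11082635)/866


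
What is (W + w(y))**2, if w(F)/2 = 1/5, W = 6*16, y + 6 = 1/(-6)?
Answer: 232324/25 ≈ 9293.0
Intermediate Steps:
y = -37/6 (y = -6 + 1/(-6) = -6 - 1/6 = -37/6 ≈ -6.1667)
W = 96
w(F) = 2/5
(W + w(y))**2 = (96 + 2/5)**2 = (482/5)**2 = 232324/25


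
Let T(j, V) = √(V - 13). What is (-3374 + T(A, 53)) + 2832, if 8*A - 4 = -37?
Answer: -542 + 2*√10 ≈ -535.68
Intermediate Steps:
A = -33/8 (A = ½ + (⅛)*(-37) = ½ - 37/8 = -33/8 ≈ -4.1250)
T(j, V) = √(-13 + V)
(-3374 + T(A, 53)) + 2832 = (-3374 + √(-13 + 53)) + 2832 = (-3374 + √40) + 2832 = (-3374 + 2*√10) + 2832 = -542 + 2*√10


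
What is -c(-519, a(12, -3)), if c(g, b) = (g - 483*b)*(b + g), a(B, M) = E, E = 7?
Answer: -1996800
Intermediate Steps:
a(B, M) = 7
c(g, b) = (b + g)*(g - 483*b)
-c(-519, a(12, -3)) = -((-519)**2 - 483*7**2 - 482*7*(-519)) = -(269361 - 483*49 + 1751106) = -(269361 - 23667 + 1751106) = -1*1996800 = -1996800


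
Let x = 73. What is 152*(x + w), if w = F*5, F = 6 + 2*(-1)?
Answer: 14136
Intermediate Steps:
F = 4 (F = 6 - 2 = 4)
w = 20 (w = 4*5 = 20)
152*(x + w) = 152*(73 + 20) = 152*93 = 14136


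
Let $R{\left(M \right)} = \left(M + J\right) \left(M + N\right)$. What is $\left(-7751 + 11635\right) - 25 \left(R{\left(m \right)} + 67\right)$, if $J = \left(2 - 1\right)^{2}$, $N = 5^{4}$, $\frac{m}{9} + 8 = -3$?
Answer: $1290909$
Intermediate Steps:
$m = -99$ ($m = -72 + 9 \left(-3\right) = -72 - 27 = -99$)
$N = 625$
$J = 1$ ($J = 1^{2} = 1$)
$R{\left(M \right)} = \left(1 + M\right) \left(625 + M\right)$ ($R{\left(M \right)} = \left(M + 1\right) \left(M + 625\right) = \left(1 + M\right) \left(625 + M\right)$)
$\left(-7751 + 11635\right) - 25 \left(R{\left(m \right)} + 67\right) = \left(-7751 + 11635\right) - 25 \left(\left(625 + \left(-99\right)^{2} + 626 \left(-99\right)\right) + 67\right) = 3884 - 25 \left(\left(625 + 9801 - 61974\right) + 67\right) = 3884 - 25 \left(-51548 + 67\right) = 3884 - -1287025 = 3884 + 1287025 = 1290909$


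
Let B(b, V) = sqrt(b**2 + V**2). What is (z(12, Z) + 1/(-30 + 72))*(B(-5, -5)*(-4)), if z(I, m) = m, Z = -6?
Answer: 2510*sqrt(2)/21 ≈ 169.03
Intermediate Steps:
B(b, V) = sqrt(V**2 + b**2)
(z(12, Z) + 1/(-30 + 72))*(B(-5, -5)*(-4)) = (-6 + 1/(-30 + 72))*(sqrt((-5)**2 + (-5)**2)*(-4)) = (-6 + 1/42)*(sqrt(25 + 25)*(-4)) = (-6 + 1/42)*(sqrt(50)*(-4)) = -251*5*sqrt(2)*(-4)/42 = -(-2510)*sqrt(2)/21 = 2510*sqrt(2)/21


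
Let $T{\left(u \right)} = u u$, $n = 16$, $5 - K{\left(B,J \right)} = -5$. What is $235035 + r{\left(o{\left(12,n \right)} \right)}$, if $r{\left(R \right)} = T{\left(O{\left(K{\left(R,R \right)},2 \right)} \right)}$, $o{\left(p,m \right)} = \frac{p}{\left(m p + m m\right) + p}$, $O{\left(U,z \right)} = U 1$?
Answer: $235135$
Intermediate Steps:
$K{\left(B,J \right)} = 10$ ($K{\left(B,J \right)} = 5 - -5 = 5 + 5 = 10$)
$O{\left(U,z \right)} = U$
$o{\left(p,m \right)} = \frac{p}{p + m^{2} + m p}$ ($o{\left(p,m \right)} = \frac{p}{\left(m p + m^{2}\right) + p} = \frac{p}{\left(m^{2} + m p\right) + p} = \frac{p}{p + m^{2} + m p}$)
$T{\left(u \right)} = u^{2}$
$r{\left(R \right)} = 100$ ($r{\left(R \right)} = 10^{2} = 100$)
$235035 + r{\left(o{\left(12,n \right)} \right)} = 235035 + 100 = 235135$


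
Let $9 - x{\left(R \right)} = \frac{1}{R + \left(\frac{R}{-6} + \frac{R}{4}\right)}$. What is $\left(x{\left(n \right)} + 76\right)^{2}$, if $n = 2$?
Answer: $\frac{1207801}{169} \approx 7146.8$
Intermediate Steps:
$x{\left(R \right)} = 9 - \frac{12}{13 R}$ ($x{\left(R \right)} = 9 - \frac{1}{R + \left(\frac{R}{-6} + \frac{R}{4}\right)} = 9 - \frac{1}{R + \left(R \left(- \frac{1}{6}\right) + R \frac{1}{4}\right)} = 9 - \frac{1}{R + \left(- \frac{R}{6} + \frac{R}{4}\right)} = 9 - \frac{1}{R + \frac{R}{12}} = 9 - \frac{1}{\frac{13}{12} R} = 9 - \frac{12}{13 R}$)
$\left(x{\left(n \right)} + 76\right)^{2} = \left(\left(9 - \frac{12}{13 \cdot 2}\right) + 76\right)^{2} = \left(\left(9 - \frac{6}{13}\right) + 76\right)^{2} = \left(\frac{111}{13} + 76\right)^{2} = \left(\frac{1099}{13}\right)^{2} = \frac{1207801}{169}$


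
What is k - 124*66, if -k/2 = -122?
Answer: -7940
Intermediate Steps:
k = 244 (k = -2*(-122) = 244)
k - 124*66 = 244 - 124*66 = 244 - 8184 = -7940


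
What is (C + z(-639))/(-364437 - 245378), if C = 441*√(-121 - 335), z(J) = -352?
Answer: 352/609815 - 882*I*√114/609815 ≈ 0.00057722 - 0.015443*I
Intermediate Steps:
C = 882*I*√114 (C = 441*√(-456) = 441*(2*I*√114) = 882*I*√114 ≈ 9417.2*I)
(C + z(-639))/(-364437 - 245378) = (882*I*√114 - 352)/(-364437 - 245378) = (-352 + 882*I*√114)/(-609815) = (-352 + 882*I*√114)*(-1/609815) = 352/609815 - 882*I*√114/609815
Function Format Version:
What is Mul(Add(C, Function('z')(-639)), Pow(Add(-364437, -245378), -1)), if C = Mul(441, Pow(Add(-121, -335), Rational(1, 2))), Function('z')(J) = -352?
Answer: Add(Rational(352, 609815), Mul(Rational(-882, 609815), I, Pow(114, Rational(1, 2)))) ≈ Add(0.00057722, Mul(-0.015443, I))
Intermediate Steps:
C = Mul(882, I, Pow(114, Rational(1, 2))) (C = Mul(441, Pow(-456, Rational(1, 2))) = Mul(441, Mul(2, I, Pow(114, Rational(1, 2)))) = Mul(882, I, Pow(114, Rational(1, 2))) ≈ Mul(9417.2, I))
Mul(Add(C, Function('z')(-639)), Pow(Add(-364437, -245378), -1)) = Mul(Add(Mul(882, I, Pow(114, Rational(1, 2))), -352), Pow(Add(-364437, -245378), -1)) = Mul(Add(-352, Mul(882, I, Pow(114, Rational(1, 2)))), Pow(-609815, -1)) = Mul(Add(-352, Mul(882, I, Pow(114, Rational(1, 2)))), Rational(-1, 609815)) = Add(Rational(352, 609815), Mul(Rational(-882, 609815), I, Pow(114, Rational(1, 2))))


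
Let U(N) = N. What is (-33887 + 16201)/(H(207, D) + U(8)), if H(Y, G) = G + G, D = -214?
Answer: 8843/210 ≈ 42.109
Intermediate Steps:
H(Y, G) = 2*G
(-33887 + 16201)/(H(207, D) + U(8)) = (-33887 + 16201)/(2*(-214) + 8) = -17686/(-428 + 8) = -17686/(-420) = -17686*(-1/420) = 8843/210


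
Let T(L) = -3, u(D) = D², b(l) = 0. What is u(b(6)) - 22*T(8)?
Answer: 66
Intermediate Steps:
u(b(6)) - 22*T(8) = 0² - 22*(-3) = 0 + 66 = 66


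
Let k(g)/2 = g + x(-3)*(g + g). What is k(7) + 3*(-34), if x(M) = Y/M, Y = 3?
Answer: -116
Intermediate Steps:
x(M) = 3/M
k(g) = -2*g (k(g) = 2*(g + (3/(-3))*(g + g)) = 2*(g + (3*(-⅓))*(2*g)) = 2*(g - 2*g) = 2*(-g) = -2*g)
k(7) + 3*(-34) = -2*7 + 3*(-34) = -14 - 102 = -116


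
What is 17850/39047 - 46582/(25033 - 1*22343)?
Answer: -885435427/52518215 ≈ -16.860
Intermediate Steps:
17850/39047 - 46582/(25033 - 1*22343) = 17850*(1/39047) - 46582/(25033 - 22343) = 17850/39047 - 46582/2690 = 17850/39047 - 46582*1/2690 = 17850/39047 - 23291/1345 = -885435427/52518215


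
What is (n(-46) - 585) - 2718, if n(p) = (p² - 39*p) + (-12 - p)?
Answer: 641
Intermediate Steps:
n(p) = -12 + p² - 40*p
(n(-46) - 585) - 2718 = ((-12 + (-46)² - 40*(-46)) - 585) - 2718 = ((-12 + 2116 + 1840) - 585) - 2718 = (3944 - 585) - 2718 = 3359 - 2718 = 641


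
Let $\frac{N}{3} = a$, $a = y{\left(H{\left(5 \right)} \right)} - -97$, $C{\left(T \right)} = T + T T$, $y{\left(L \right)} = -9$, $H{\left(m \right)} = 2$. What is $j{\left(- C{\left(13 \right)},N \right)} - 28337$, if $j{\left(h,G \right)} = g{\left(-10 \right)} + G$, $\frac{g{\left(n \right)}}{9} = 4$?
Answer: $-28037$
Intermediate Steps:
$g{\left(n \right)} = 36$ ($g{\left(n \right)} = 9 \cdot 4 = 36$)
$C{\left(T \right)} = T + T^{2}$
$a = 88$ ($a = -9 - -97 = -9 + 97 = 88$)
$N = 264$ ($N = 3 \cdot 88 = 264$)
$j{\left(h,G \right)} = 36 + G$
$j{\left(- C{\left(13 \right)},N \right)} - 28337 = \left(36 + 264\right) - 28337 = 300 - 28337 = -28037$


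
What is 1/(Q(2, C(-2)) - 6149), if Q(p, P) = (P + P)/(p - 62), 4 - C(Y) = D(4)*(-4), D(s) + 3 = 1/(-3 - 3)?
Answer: -45/276692 ≈ -0.00016264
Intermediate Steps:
D(s) = -19/6 (D(s) = -3 + 1/(-3 - 3) = -3 + 1/(-6) = -3 - 1/6 = -19/6)
C(Y) = -26/3 (C(Y) = 4 - (-19)*(-4)/6 = 4 - 1*38/3 = 4 - 38/3 = -26/3)
Q(p, P) = 2*P/(-62 + p) (Q(p, P) = (2*P)/(-62 + p) = 2*P/(-62 + p))
1/(Q(2, C(-2)) - 6149) = 1/(2*(-26/3)/(-62 + 2) - 6149) = 1/(2*(-26/3)/(-60) - 6149) = 1/(2*(-26/3)*(-1/60) - 6149) = 1/(13/45 - 6149) = 1/(-276692/45) = -45/276692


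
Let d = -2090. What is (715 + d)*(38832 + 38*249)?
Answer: -66404250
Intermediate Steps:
(715 + d)*(38832 + 38*249) = (715 - 2090)*(38832 + 38*249) = -1375*(38832 + 9462) = -1375*48294 = -66404250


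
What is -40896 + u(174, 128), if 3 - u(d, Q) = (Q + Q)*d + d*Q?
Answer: -107709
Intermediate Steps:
u(d, Q) = 3 - 3*Q*d (u(d, Q) = 3 - ((Q + Q)*d + d*Q) = 3 - ((2*Q)*d + Q*d) = 3 - (2*Q*d + Q*d) = 3 - 3*Q*d)
-40896 + u(174, 128) = -40896 + (3 - 3*128*174) = -40896 + (3 - 66816) = -40896 - 66813 = -107709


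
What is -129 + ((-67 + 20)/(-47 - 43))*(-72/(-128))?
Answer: -20593/160 ≈ -128.71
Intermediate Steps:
-129 + ((-67 + 20)/(-47 - 43))*(-72/(-128)) = -129 + (-47/(-90))*(-72*(-1/128)) = -129 - 47*(-1/90)*(9/16) = -129 + (47/90)*(9/16) = -129 + 47/160 = -20593/160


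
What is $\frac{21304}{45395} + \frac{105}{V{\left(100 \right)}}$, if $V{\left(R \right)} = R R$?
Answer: $\frac{8712259}{18158000} \approx 0.4798$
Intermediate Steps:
$V{\left(R \right)} = R^{2}$
$\frac{21304}{45395} + \frac{105}{V{\left(100 \right)}} = \frac{21304}{45395} + \frac{105}{100^{2}} = 21304 \cdot \frac{1}{45395} + \frac{105}{10000} = \frac{21304}{45395} + 105 \cdot \frac{1}{10000} = \frac{21304}{45395} + \frac{21}{2000} = \frac{8712259}{18158000}$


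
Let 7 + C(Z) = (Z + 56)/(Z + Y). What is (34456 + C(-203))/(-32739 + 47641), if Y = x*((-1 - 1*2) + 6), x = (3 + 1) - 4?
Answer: 499521/216079 ≈ 2.3118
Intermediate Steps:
x = 0 (x = 4 - 4 = 0)
Y = 0 (Y = 0*((-1 - 1*2) + 6) = 0*((-1 - 2) + 6) = 0*(-3 + 6) = 0*3 = 0)
C(Z) = -7 + (56 + Z)/Z (C(Z) = -7 + (Z + 56)/(Z + 0) = -7 + (56 + Z)/Z)
(34456 + C(-203))/(-32739 + 47641) = (34456 + (-6 + 56/(-203)))/(-32739 + 47641) = (34456 + (-6 + 56*(-1/203)))/14902 = (34456 + (-6 - 8/29))*(1/14902) = (34456 - 182/29)*(1/14902) = (999042/29)*(1/14902) = 499521/216079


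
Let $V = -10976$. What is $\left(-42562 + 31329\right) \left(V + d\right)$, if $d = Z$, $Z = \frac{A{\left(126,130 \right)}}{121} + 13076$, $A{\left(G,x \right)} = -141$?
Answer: $- \frac{2852721447}{121} \approx -2.3576 \cdot 10^{7}$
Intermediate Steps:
$Z = \frac{1582055}{121}$ ($Z = - \frac{141}{121} + 13076 = \frac{1582055}{121} \approx 13075.0$)
$d = \frac{1582055}{121} \approx 13075.0$
$\left(-42562 + 31329\right) \left(V + d\right) = \left(-42562 + 31329\right) \left(-10976 + \frac{1582055}{121}\right) = \left(-11233\right) \frac{253959}{121} = - \frac{2852721447}{121}$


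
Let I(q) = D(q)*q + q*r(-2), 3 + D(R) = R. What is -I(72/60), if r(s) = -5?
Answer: 204/25 ≈ 8.1600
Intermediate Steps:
D(R) = -3 + R
I(q) = -5*q + q*(-3 + q) (I(q) = (-3 + q)*q + q*(-5) = q*(-3 + q) - 5*q = -5*q + q*(-3 + q))
-I(72/60) = -72/60*(-8 + 72/60) = -72*(1/60)*(-8 + 72*(1/60)) = -6*(-8 + 6/5)/5 = -6*(-34)/(5*5) = -1*(-204/25) = 204/25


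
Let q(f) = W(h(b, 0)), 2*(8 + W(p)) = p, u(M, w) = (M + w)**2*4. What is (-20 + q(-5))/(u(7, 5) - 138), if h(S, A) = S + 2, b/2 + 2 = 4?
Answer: -25/438 ≈ -0.057078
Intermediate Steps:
b = 4 (b = -4 + 2*4 = -4 + 8 = 4)
h(S, A) = 2 + S
u(M, w) = 4*(M + w)**2
W(p) = -8 + p/2
q(f) = -5 (q(f) = -8 + (2 + 4)/2 = -8 + (1/2)*6 = -8 + 3 = -5)
(-20 + q(-5))/(u(7, 5) - 138) = (-20 - 5)/(4*(7 + 5)**2 - 138) = -25/(4*12**2 - 138) = -25/(4*144 - 138) = -25/(576 - 138) = -25/438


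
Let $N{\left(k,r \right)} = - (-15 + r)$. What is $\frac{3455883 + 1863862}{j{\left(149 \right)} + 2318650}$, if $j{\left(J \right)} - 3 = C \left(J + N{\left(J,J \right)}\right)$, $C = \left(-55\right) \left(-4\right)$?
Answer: $\frac{5319745}{2321953} \approx 2.2911$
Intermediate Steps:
$C = 220$
$N{\left(k,r \right)} = 15 - r$
$j{\left(J \right)} = 3303$ ($j{\left(J \right)} = 3 + 220 \left(J - \left(-15 + J\right)\right) = 3 + 220 \cdot 15 = 3 + 3300 = 3303$)
$\frac{3455883 + 1863862}{j{\left(149 \right)} + 2318650} = \frac{3455883 + 1863862}{3303 + 2318650} = \frac{5319745}{2321953}$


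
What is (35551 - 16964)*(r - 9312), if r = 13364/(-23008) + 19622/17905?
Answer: -17824667904418047/102989560 ≈ -1.7307e+8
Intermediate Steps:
r = 53045139/102989560 (r = 13364*(-1/23008) + 19622*(1/17905) = -3341/5752 + 19622/17905 = 53045139/102989560 ≈ 0.51505)
(35551 - 16964)*(r - 9312) = (35551 - 16964)*(53045139/102989560 - 9312) = 18587*(-958985737581/102989560) = -17824667904418047/102989560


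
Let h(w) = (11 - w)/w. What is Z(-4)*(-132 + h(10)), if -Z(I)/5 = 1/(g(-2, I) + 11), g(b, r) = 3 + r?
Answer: 1319/20 ≈ 65.950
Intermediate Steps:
h(w) = (11 - w)/w
Z(I) = -5/(14 + I) (Z(I) = -5/((3 + I) + 11) = -5/(14 + I))
Z(-4)*(-132 + h(10)) = (-5/(14 - 4))*(-132 + (11 - 1*10)/10) = (-5/10)*(-132 + (11 - 10)/10) = (-5*⅒)*(-132 + (⅒)*1) = -(-132 + ⅒)/2 = -½*(-1319/10) = 1319/20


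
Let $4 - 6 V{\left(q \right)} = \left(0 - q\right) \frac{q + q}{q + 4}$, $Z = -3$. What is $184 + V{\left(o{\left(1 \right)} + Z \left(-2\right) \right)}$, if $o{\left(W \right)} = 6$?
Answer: $\frac{563}{3} \approx 187.67$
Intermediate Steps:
$V{\left(q \right)} = \frac{2}{3} + \frac{q^{2}}{3 \left(4 + q\right)}$ ($V{\left(q \right)} = \frac{2}{3} - \frac{\left(0 - q\right) \frac{q + q}{q + 4}}{6} = \frac{2}{3} - \frac{- q \frac{2 q}{4 + q}}{6} = \frac{2}{3} - \frac{\left(-2\right) q^{2} \frac{1}{4 + q}}{6} = \frac{2}{3} + \frac{q^{2}}{3 \left(4 + q\right)}$)
$184 + V{\left(o{\left(1 \right)} + Z \left(-2\right) \right)} = 184 + \frac{8 + \left(6 - -6\right)^{2} + 2 \left(6 - -6\right)}{3 \left(4 + \left(6 - -6\right)\right)} = 184 + \frac{8 + \left(6 + 6\right)^{2} + 2 \left(6 + 6\right)}{3 \left(4 + \left(6 + 6\right)\right)} = 184 + \frac{8 + 12^{2} + 2 \cdot 12}{3 \left(4 + 12\right)} = 184 + \frac{8 + 144 + 24}{3 \cdot 16} = 184 + \frac{1}{3} \cdot \frac{1}{16} \cdot 176 = 184 + \frac{11}{3} = \frac{563}{3}$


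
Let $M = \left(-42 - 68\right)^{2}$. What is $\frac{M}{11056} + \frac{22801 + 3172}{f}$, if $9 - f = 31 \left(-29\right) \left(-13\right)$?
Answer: $- \frac{18231711}{16138996} \approx -1.1297$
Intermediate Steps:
$M = 12100$ ($M = \left(-110\right)^{2} = 12100$)
$f = -11678$ ($f = 9 - 31 \left(-29\right) \left(-13\right) = 9 - \left(-899\right) \left(-13\right) = 9 - 11687 = -11678$)
$\frac{M}{11056} + \frac{22801 + 3172}{f} = \frac{12100}{11056} + \frac{22801 + 3172}{-11678} = 12100 \cdot \frac{1}{11056} + 25973 \left(- \frac{1}{11678}\right) = \frac{3025}{2764} - \frac{25973}{11678} = - \frac{18231711}{16138996}$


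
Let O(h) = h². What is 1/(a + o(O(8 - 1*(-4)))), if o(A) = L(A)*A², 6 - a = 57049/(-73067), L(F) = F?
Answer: 73067/218177388379 ≈ 3.3490e-7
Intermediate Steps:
a = 495451/73067 (a = 6 - 57049/(-73067) = 6 - 57049*(-1)/73067 = 6 - 1*(-57049/73067) = 6 + 57049/73067 = 495451/73067 ≈ 6.7808)
o(A) = A³ (o(A) = A*A² = A³)
1/(a + o(O(8 - 1*(-4)))) = 1/(495451/73067 + ((8 - 1*(-4))²)³) = 1/(495451/73067 + ((8 + 4)²)³) = 1/(495451/73067 + (12²)³) = 1/(495451/73067 + 144³) = 1/(495451/73067 + 2985984) = 1/(218177388379/73067) = 73067/218177388379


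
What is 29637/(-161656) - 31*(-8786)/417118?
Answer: 15833735965/33714813704 ≈ 0.46964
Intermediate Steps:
29637/(-161656) - 31*(-8786)/417118 = 29637*(-1/161656) + 272366*(1/417118) = -29637/161656 + 136183/208559 = 15833735965/33714813704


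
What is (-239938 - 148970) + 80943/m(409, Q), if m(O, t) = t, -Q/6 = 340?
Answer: -264484421/680 ≈ -3.8895e+5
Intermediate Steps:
Q = -2040 (Q = -6*340 = -2040)
(-239938 - 148970) + 80943/m(409, Q) = (-239938 - 148970) + 80943/(-2040) = -388908 + 80943*(-1/2040) = -388908 - 26981/680 = -264484421/680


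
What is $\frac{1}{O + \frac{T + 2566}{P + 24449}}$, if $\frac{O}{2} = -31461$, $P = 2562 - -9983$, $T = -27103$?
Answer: $- \frac{36994}{2327761005} \approx -1.5893 \cdot 10^{-5}$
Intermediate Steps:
$P = 12545$ ($P = 2562 + 9983 = 12545$)
$O = -62922$ ($O = 2 \left(-31461\right) = -62922$)
$\frac{1}{O + \frac{T + 2566}{P + 24449}} = \frac{1}{-62922 + \frac{-27103 + 2566}{12545 + 24449}} = \frac{1}{-62922 - \frac{24537}{36994}} = \frac{1}{- \frac{2327761005}{36994}} = - \frac{36994}{2327761005}$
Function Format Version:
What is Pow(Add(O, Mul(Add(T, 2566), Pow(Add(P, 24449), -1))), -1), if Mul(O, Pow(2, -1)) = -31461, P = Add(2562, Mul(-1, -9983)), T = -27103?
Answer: Rational(-36994, 2327761005) ≈ -1.5893e-5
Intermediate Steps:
P = 12545 (P = Add(2562, 9983) = 12545)
O = -62922 (O = Mul(2, -31461) = -62922)
Pow(Add(O, Mul(Add(T, 2566), Pow(Add(P, 24449), -1))), -1) = Pow(Add(-62922, Mul(Add(-27103, 2566), Pow(Add(12545, 24449), -1))), -1) = Pow(Add(-62922, Mul(-24537, Pow(36994, -1))), -1) = Pow(Add(-62922, Mul(-24537, Rational(1, 36994))), -1) = Pow(Add(-62922, Rational(-24537, 36994)), -1) = Pow(Rational(-2327761005, 36994), -1) = Rational(-36994, 2327761005)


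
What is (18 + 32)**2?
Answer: 2500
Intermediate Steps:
(18 + 32)**2 = 50**2 = 2500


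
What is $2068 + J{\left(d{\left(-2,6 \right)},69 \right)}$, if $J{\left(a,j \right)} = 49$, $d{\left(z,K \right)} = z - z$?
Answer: $2117$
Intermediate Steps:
$d{\left(z,K \right)} = 0$
$2068 + J{\left(d{\left(-2,6 \right)},69 \right)} = 2068 + 49 = 2117$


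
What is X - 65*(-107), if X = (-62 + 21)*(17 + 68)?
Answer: 3470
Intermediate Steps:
X = -3485 (X = -41*85 = -3485)
X - 65*(-107) = -3485 - 65*(-107) = -3485 + 6955 = 3470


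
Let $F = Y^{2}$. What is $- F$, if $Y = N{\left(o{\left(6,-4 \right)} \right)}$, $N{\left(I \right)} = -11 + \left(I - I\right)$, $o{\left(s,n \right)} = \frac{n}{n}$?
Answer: $-121$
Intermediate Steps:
$o{\left(s,n \right)} = 1$
$N{\left(I \right)} = -11$ ($N{\left(I \right)} = -11 + 0 = -11$)
$Y = -11$
$F = 121$ ($F = \left(-11\right)^{2} = 121$)
$- F = \left(-1\right) 121 = -121$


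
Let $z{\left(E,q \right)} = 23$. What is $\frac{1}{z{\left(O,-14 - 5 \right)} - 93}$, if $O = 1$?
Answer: $- \frac{1}{70} \approx -0.014286$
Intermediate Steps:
$\frac{1}{z{\left(O,-14 - 5 \right)} - 93} = \frac{1}{23 - 93} = \frac{1}{-70} = - \frac{1}{70}$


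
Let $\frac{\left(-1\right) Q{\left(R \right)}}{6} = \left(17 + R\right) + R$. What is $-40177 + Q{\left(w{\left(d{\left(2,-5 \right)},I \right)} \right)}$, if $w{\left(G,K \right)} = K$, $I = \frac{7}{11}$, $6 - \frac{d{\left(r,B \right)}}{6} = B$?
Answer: $- \frac{443153}{11} \approx -40287.0$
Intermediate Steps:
$d{\left(r,B \right)} = 36 - 6 B$
$I = \frac{7}{11}$ ($I = 7 \cdot \frac{1}{11} = \frac{7}{11} \approx 0.63636$)
$Q{\left(R \right)} = -102 - 12 R$ ($Q{\left(R \right)} = - 6 \left(\left(17 + R\right) + R\right) = - 6 \left(17 + 2 R\right) = -102 - 12 R$)
$-40177 + Q{\left(w{\left(d{\left(2,-5 \right)},I \right)} \right)} = -40177 - \frac{1206}{11} = - \frac{443153}{11}$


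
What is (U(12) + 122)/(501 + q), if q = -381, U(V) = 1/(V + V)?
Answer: 2929/2880 ≈ 1.0170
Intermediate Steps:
U(V) = 1/(2*V)
(U(12) + 122)/(501 + q) = ((½)/12 + 122)/(501 - 381) = ((½)*(1/12) + 122)/120 = (1/24 + 122)*(1/120) = (2929/24)*(1/120) = 2929/2880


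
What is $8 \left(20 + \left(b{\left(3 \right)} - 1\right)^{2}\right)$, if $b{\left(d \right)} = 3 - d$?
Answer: $168$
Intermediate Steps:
$8 \left(20 + \left(b{\left(3 \right)} - 1\right)^{2}\right) = 8 \left(20 + \left(\left(3 - 3\right) - 1\right)^{2}\right) = 8 \left(20 + \left(0 - 1\right)^{2}\right) = 8 \left(20 + \left(-1\right)^{2}\right) = 8 \left(20 + 1\right) = 8 \cdot 21 = 168$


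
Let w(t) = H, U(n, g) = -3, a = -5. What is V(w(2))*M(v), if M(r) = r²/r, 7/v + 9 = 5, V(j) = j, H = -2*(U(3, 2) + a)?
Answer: -28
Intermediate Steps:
H = 16 (H = -2*(-3 - 5) = -2*(-8) = 16)
w(t) = 16
v = -7/4 (v = 7/(-9 + 5) = 7/(-4) = 7*(-¼) = -7/4 ≈ -1.7500)
M(r) = r
V(w(2))*M(v) = 16*(-7/4) = -28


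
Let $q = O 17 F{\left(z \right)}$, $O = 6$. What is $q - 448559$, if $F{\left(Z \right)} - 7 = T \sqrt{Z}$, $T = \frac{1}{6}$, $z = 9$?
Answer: $-447794$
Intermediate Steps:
$T = \frac{1}{6} \approx 0.16667$
$F{\left(Z \right)} = 7 + \frac{\sqrt{Z}}{6}$
$q = 765$ ($q = 6 \cdot 17 \left(7 + \frac{\sqrt{9}}{6}\right) = 102 \left(7 + \frac{1}{6} \cdot 3\right) = 102 \left(7 + \frac{1}{2}\right) = 102 \cdot \frac{15}{2} = 765$)
$q - 448559 = 765 - 448559 = -447794$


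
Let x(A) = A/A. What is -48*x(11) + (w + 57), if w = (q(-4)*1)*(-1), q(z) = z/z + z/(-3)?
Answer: 20/3 ≈ 6.6667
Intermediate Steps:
x(A) = 1
q(z) = 1 - z/3 (q(z) = 1 + z*(-⅓) = 1 - z/3)
w = -7/3 (w = ((1 - ⅓*(-4))*1)*(-1) = ((1 + 4/3)*1)*(-1) = ((7/3)*1)*(-1) = (7/3)*(-1) = -7/3 ≈ -2.3333)
-48*x(11) + (w + 57) = -48*1 + (-7/3 + 57) = -48 + 164/3 = 20/3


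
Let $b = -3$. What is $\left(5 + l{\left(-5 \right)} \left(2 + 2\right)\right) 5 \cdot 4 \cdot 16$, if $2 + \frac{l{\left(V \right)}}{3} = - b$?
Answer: $5440$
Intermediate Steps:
$l{\left(V \right)} = 3$ ($l{\left(V \right)} = -6 + 3 \left(\left(-1\right) \left(-3\right)\right) = -6 + 3 \cdot 3 = -6 + 9 = 3$)
$\left(5 + l{\left(-5 \right)} \left(2 + 2\right)\right) 5 \cdot 4 \cdot 16 = \left(5 + 3 \left(2 + 2\right)\right) 5 \cdot 4 \cdot 16 = \left(5 + 3 \cdot 4\right) 20 \cdot 16 = \left(5 + 12\right) 320 = 17 \cdot 320 = 5440$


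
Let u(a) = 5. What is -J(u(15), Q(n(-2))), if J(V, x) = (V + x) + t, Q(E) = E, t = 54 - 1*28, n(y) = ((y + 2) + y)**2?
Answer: -35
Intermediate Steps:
n(y) = (2 + 2*y)**2 (n(y) = ((2 + y) + y)**2 = (2 + 2*y)**2)
t = 26 (t = 54 - 28 = 26)
J(V, x) = 26 + V + x (J(V, x) = (V + x) + 26 = 26 + V + x)
-J(u(15), Q(n(-2))) = -(26 + 5 + 4*(1 - 2)**2) = -(26 + 5 + 4*(-1)**2) = -(26 + 5 + 4*1) = -(26 + 5 + 4) = -1*35 = -35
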